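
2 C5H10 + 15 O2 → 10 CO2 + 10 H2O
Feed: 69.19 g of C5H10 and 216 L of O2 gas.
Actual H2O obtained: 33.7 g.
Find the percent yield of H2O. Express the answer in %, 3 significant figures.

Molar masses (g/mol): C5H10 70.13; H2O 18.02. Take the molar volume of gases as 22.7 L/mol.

37.9 %

n(C5H10) = 69.19 / 70.13 = 0.9866 mol
n(O2) = 216.0 / 22.7 = 9.515 mol
n/ν for C5H10 = 0.9866/2 = 0.4933
n/ν for O2 = 9.515/15 = 0.6343
Smallest n/ν is C5H10 → limiting reagent.
theoretical n(H2O) = (10/2) × 0.9866 = 4.933 mol → 88.89 g
% yield = 33.7 / 88.89 × 100 = 37.91 %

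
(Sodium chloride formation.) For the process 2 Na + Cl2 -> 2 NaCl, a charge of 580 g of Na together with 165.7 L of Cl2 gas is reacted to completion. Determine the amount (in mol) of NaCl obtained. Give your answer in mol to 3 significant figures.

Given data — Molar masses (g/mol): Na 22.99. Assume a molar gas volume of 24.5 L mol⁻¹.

n(Na) = 580.0 / 22.99 = 25.23 mol
n(Cl2) = 165.7 / 24.5 = 6.763 mol
n/ν for Na = 25.23/2 = 12.62
n/ν for Cl2 = 6.763/1 = 6.763
Smallest n/ν is Cl2 → limiting reagent.
n(NaCl) = (2/1) × 6.763 = 13.53 mol

13.5 mol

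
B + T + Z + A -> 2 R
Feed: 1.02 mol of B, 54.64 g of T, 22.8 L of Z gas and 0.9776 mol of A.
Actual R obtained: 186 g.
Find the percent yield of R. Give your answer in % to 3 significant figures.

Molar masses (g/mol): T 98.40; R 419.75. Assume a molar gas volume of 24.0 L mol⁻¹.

n(B) = 1.020 mol
n(T) = 54.64 / 98.40 = 0.5553 mol
n(Z) = 22.80 / 24.0 = 0.9500 mol
n(A) = 0.9776 mol
n/ν → B: 1.020, T: 0.5553, Z: 0.9500, A: 0.9776; T is limiting.
theoretical n(R) = (2/1) × 0.5553 = 1.111 mol → 466.3 g
% yield = 186 / 466.3 × 100 = 39.89 %

39.9 %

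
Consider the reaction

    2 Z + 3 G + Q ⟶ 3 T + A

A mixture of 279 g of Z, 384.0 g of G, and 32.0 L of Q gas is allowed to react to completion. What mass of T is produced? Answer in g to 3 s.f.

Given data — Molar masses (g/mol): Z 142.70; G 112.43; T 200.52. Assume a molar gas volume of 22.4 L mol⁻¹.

n(Z) = 279.0 / 142.70 = 1.955 mol
n(G) = 384.0 / 112.43 = 3.415 mol
n(Q) = 32.00 / 22.4 = 1.429 mol
n/ν for Z = 1.955/2 = 0.9775
n/ν for G = 3.415/3 = 1.138
n/ν for Q = 1.429/1 = 1.429
Smallest n/ν is Z → limiting reagent.
n(T) = (3/2) × 1.955 = 2.933 mol
mass = 2.933 × 200.52 = 588.1 g

588 g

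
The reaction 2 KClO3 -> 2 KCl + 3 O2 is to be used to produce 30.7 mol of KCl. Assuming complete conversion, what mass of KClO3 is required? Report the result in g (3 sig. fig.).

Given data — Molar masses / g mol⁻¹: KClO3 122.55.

n(KCl) = 30.70 mol
n(KClO3) = (2/2) × 30.70 = 30.70 mol
mass = 30.70 × 122.55 = 3762 g

3760 g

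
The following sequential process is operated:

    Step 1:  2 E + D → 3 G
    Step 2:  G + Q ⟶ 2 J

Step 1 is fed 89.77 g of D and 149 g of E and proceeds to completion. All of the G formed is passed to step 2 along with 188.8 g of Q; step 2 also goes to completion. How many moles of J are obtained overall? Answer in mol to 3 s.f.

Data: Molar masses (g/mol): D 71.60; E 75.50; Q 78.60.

Step 1:
n(D) = 89.77 / 71.60 = 1.254 mol
n(E) = 149.0 / 75.50 = 1.974 mol
n/ν for D = 1.254/1 = 1.254
n/ν for E = 1.974/2 = 0.9870
Smallest n/ν is E → limiting reagent.
n(G) produced = (3/2) × 1.974 = 2.961 mol
Step 2:
n(G) available = 2.961 mol
n(Q) = 188.8 / 78.60 = 2.402 mol
n/ν for G = 2.961/1 = 2.961
n/ν for Q = 2.402/1 = 2.402
Smallest n/ν is Q → limiting reagent.
n(J) = (2/1) × 2.402 = 4.804 mol

4.80 mol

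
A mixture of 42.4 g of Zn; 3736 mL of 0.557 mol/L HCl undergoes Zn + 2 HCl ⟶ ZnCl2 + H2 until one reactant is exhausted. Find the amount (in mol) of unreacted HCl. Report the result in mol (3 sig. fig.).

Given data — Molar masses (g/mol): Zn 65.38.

n(Zn) = 42.40 / 65.38 = 0.6485 mol
n(HCl) = 0.557 × 3736/1000 = 2.081 mol
n/ν for Zn = 0.6485/1 = 0.6485
n/ν for HCl = 2.081/2 = 1.041
Smallest n/ν is Zn → limiting reagent.
HCl consumed = (2/1) × 0.6485 = 1.297 mol
HCl remaining = 2.081 − 1.297 = 0.7840 mol

0.784 mol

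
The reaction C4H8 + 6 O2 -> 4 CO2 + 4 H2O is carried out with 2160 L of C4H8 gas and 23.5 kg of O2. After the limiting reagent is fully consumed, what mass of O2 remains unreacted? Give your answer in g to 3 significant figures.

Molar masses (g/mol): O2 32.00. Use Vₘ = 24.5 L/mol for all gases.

6570 g

n(C4H8) = 2160 / 24.5 = 88.16 mol
n(O2) = 23.50×1000 / 32.00 = 734.4 mol
n/ν for C4H8 = 88.16/1 = 88.16
n/ν for O2 = 734.4/6 = 122.4
Smallest n/ν is C4H8 → limiting reagent.
O2 consumed = (6/1) × 88.16 = 529.0 mol
O2 remaining = 734.4 − 529.0 = 205.4 mol
mass = 205.4 × 32.00 = 6573 g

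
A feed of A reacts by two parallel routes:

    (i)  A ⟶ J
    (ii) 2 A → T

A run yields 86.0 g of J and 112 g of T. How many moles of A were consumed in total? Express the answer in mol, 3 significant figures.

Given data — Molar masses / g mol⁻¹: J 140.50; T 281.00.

n(J) = 86.0 / 140.50 = 0.6121 mol
n(T) = 112 / 281.00 = 0.3986 mol
n(A) via (i) = (1/1)×0.6121 = 0.6121 mol
n(A) via (ii) = (2/1)×0.3986 = 0.7972 mol
total n(A) = 0.6121 + 0.7972 = 1.409 mol

1.41 mol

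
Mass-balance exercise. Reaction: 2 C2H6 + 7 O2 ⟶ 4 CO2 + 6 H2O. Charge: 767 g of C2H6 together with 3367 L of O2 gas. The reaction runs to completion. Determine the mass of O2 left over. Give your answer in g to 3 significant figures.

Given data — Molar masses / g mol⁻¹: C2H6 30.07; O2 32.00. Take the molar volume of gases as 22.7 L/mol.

n(C2H6) = 767.0 / 30.07 = 25.51 mol
n(O2) = 3367 / 22.7 = 148.3 mol
n/ν for C2H6 = 25.51/2 = 12.76
n/ν for O2 = 148.3/7 = 21.19
Smallest n/ν is C2H6 → limiting reagent.
O2 consumed = (7/2) × 25.51 = 89.29 mol
O2 remaining = 148.3 − 89.29 = 59.01 mol
mass = 59.01 × 32.00 = 1888 g

1890 g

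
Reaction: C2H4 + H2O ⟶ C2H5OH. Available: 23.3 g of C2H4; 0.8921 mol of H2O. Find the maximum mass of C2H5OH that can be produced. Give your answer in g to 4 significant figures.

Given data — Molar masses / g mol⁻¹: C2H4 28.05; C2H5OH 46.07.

38.27 g

n(C2H4) = 23.30 / 28.05 = 0.8307 mol
n(H2O) = 0.8921 mol
n/ν for C2H4 = 0.8307/1 = 0.8307
n/ν for H2O = 0.8921/1 = 0.8921
Smallest n/ν is C2H4 → limiting reagent.
n(C2H5OH) = (1/1) × 0.8307 = 0.8307 mol
mass = 0.8307 × 46.07 = 38.27 g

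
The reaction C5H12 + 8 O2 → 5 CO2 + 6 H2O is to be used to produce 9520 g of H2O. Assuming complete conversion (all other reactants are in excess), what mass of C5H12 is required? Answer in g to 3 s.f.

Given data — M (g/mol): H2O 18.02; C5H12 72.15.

n(H2O) = 9520 / 18.02 = 528.3 mol
n(C5H12) = (1/6) × 528.3 = 88.05 mol
mass = 88.05 × 72.15 = 6353 g

6350 g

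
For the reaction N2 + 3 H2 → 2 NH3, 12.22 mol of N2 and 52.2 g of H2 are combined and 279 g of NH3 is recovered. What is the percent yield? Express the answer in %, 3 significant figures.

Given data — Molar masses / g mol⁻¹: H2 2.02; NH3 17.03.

n(N2) = 12.22 mol
n(H2) = 52.20 / 2.02 = 25.84 mol
n/ν for N2 = 12.22/1 = 12.22
n/ν for H2 = 25.84/3 = 8.613
Smallest n/ν is H2 → limiting reagent.
theoretical n(NH3) = (2/3) × 25.84 = 17.23 mol → 293.4 g
% yield = 279 / 293.4 × 100 = 95.09 %

95.1 %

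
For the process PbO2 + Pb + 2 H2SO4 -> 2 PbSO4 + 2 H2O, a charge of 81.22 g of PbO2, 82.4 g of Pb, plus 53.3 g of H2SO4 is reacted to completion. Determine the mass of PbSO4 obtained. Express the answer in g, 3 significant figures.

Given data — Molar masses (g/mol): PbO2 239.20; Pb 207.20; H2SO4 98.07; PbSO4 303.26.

165 g

n(PbO2) = 81.22 / 239.20 = 0.3395 mol
n(Pb) = 82.40 / 207.20 = 0.3977 mol
n(H2SO4) = 53.30 / 98.07 = 0.5435 mol
n/ν for PbO2 = 0.3395/1 = 0.3395
n/ν for Pb = 0.3977/1 = 0.3977
n/ν for H2SO4 = 0.5435/2 = 0.2718
Smallest n/ν is H2SO4 → limiting reagent.
n(PbSO4) = (2/2) × 0.5435 = 0.5435 mol
mass = 0.5435 × 303.26 = 164.8 g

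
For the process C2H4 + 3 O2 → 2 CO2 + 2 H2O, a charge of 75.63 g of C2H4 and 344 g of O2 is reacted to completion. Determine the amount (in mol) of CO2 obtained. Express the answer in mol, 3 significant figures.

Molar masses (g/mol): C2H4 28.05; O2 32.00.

5.39 mol

n(C2H4) = 75.63 / 28.05 = 2.696 mol
n(O2) = 344.0 / 32.00 = 10.75 mol
n/ν for C2H4 = 2.696/1 = 2.696
n/ν for O2 = 10.75/3 = 3.583
Smallest n/ν is C2H4 → limiting reagent.
n(CO2) = (2/1) × 2.696 = 5.392 mol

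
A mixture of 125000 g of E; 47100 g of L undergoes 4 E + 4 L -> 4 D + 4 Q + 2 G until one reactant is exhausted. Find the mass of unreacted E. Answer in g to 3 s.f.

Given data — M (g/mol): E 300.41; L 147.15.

n(E) = 125000 / 300.41 = 416.1 mol
n(L) = 47100 / 147.15 = 320.1 mol
n/ν for E = 416.1/4 = 104.0
n/ν for L = 320.1/4 = 80.03
Smallest n/ν is L → limiting reagent.
E consumed = (4/4) × 320.1 = 320.1 mol
E remaining = 416.1 − 320.1 = 96.00 mol
mass = 96.00 × 300.41 = 28840 g

28800 g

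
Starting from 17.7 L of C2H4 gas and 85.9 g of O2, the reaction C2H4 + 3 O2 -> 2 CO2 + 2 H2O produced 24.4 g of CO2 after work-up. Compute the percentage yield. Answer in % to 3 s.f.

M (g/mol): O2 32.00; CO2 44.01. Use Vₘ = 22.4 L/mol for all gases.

n(C2H4) = 17.70 / 22.4 = 0.7902 mol
n(O2) = 85.90 / 32.00 = 2.684 mol
n/ν for C2H4 = 0.7902/1 = 0.7902
n/ν for O2 = 2.684/3 = 0.8947
Smallest n/ν is C2H4 → limiting reagent.
theoretical n(CO2) = (2/1) × 0.7902 = 1.580 mol → 69.54 g
% yield = 24.4 / 69.54 × 100 = 35.09 %

35.1 %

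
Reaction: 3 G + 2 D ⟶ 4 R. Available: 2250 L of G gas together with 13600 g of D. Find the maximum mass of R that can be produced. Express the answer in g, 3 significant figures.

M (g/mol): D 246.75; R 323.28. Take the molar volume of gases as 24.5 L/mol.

35600 g

n(G) = 2250 / 24.5 = 91.84 mol
n(D) = 13600 / 246.75 = 55.12 mol
n/ν for G = 91.84/3 = 30.61
n/ν for D = 55.12/2 = 27.56
Smallest n/ν is D → limiting reagent.
n(R) = (4/2) × 55.12 = 110.2 mol
mass = 110.2 × 323.28 = 35630 g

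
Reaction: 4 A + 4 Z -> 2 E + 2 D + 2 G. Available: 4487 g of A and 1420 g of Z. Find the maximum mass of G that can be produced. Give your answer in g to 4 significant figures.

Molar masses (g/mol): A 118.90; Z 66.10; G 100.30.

n(A) = 4487 / 118.90 = 37.74 mol
n(Z) = 1420 / 66.10 = 21.48 mol
n/ν for A = 37.74/4 = 9.435
n/ν for Z = 21.48/4 = 5.370
Smallest n/ν is Z → limiting reagent.
n(G) = (2/4) × 21.48 = 10.74 mol
mass = 10.74 × 100.30 = 1077 g

1077 g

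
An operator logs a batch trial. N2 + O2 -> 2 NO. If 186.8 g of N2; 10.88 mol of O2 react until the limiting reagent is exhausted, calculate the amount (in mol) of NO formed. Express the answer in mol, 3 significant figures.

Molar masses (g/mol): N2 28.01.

n(N2) = 186.8 / 28.01 = 6.669 mol
n(O2) = 10.88 mol
n/ν for N2 = 6.669/1 = 6.669
n/ν for O2 = 10.88/1 = 10.88
Smallest n/ν is N2 → limiting reagent.
n(NO) = (2/1) × 6.669 = 13.34 mol

13.3 mol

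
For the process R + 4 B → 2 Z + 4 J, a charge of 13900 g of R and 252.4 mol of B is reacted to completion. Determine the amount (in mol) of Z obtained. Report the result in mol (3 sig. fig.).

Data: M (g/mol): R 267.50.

n(R) = 13900 / 267.50 = 51.96 mol
n(B) = 252.4 mol
n/ν for R = 51.96/1 = 51.96
n/ν for B = 252.4/4 = 63.10
Smallest n/ν is R → limiting reagent.
n(Z) = (2/1) × 51.96 = 103.9 mol

104 mol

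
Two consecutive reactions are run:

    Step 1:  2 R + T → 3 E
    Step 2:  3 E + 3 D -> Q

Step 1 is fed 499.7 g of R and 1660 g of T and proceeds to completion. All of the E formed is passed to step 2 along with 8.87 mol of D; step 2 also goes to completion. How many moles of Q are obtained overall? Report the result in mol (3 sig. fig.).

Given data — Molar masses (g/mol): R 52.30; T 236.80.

2.96 mol

Step 1:
n(R) = 499.7 / 52.30 = 9.554 mol
n(T) = 1660 / 236.80 = 7.010 mol
n/ν → R: 4.777, T: 7.010; R is limiting.
n(E) produced = (3/2) × 9.554 = 14.33 mol
Step 2:
n(E) available = 14.33 mol
n(D) = 8.870 mol
n/ν → E: 4.777, D: 2.957; D is limiting.
n(Q) = (1/3) × 8.870 = 2.957 mol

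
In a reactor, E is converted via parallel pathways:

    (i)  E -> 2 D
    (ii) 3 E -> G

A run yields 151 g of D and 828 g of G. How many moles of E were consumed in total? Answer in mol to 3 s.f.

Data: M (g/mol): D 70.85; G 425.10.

n(D) = 151 / 70.85 = 2.131 mol
n(G) = 828 / 425.10 = 1.948 mol
n(E) via (i) = (1/2)×2.131 = 1.066 mol
n(E) via (ii) = (3/1)×1.948 = 5.844 mol
total n(E) = 1.066 + 5.844 = 6.910 mol

6.91 mol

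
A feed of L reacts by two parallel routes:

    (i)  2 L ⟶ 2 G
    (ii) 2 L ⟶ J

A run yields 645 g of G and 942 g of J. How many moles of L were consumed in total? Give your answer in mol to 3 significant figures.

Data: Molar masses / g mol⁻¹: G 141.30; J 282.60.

n(G) = 645 / 141.30 = 4.565 mol
n(J) = 942 / 282.60 = 3.333 mol
n(L) via (i) = (2/2)×4.565 = 4.565 mol
n(L) via (ii) = (2/1)×3.333 = 6.666 mol
total n(L) = 4.565 + 6.666 = 11.23 mol

11.2 mol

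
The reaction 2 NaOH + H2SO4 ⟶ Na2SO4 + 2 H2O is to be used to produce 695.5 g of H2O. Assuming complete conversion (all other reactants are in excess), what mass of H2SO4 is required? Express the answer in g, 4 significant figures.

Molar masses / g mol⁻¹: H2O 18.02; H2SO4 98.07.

n(H2O) = 695.5 / 18.02 = 38.60 mol
n(H2SO4) = (1/2) × 38.60 = 19.30 mol
mass = 19.30 × 98.07 = 1893 g

1893 g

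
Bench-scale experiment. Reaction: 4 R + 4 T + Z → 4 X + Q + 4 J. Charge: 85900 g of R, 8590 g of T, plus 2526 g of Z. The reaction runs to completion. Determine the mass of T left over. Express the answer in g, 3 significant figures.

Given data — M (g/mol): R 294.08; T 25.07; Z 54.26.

n(R) = 85900 / 294.08 = 292.1 mol
n(T) = 8590 / 25.07 = 342.6 mol
n(Z) = 2526 / 54.26 = 46.55 mol
n/ν for R = 292.1/4 = 73.03
n/ν for T = 342.6/4 = 85.65
n/ν for Z = 46.55/1 = 46.55
Smallest n/ν is Z → limiting reagent.
T consumed = (4/1) × 46.55 = 186.2 mol
T remaining = 342.6 − 186.2 = 156.4 mol
mass = 156.4 × 25.07 = 3921 g

3920 g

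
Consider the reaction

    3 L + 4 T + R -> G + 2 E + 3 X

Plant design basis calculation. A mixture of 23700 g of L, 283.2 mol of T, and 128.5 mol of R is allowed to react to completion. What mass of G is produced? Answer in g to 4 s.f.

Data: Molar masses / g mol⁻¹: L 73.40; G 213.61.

n(L) = 23700 / 73.40 = 322.9 mol
n(T) = 283.2 mol
n(R) = 128.5 mol
n/ν → L: 107.6, T: 70.80, R: 128.5; T is limiting.
n(G) = (1/4) × 283.2 = 70.80 mol
mass = 70.80 × 213.61 = 15120 g

15120 g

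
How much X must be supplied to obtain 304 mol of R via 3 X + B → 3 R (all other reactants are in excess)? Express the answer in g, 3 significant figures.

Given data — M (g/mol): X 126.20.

38400 g

n(R) = 304.0 mol
n(X) = (3/3) × 304.0 = 304.0 mol
mass = 304.0 × 126.20 = 38360 g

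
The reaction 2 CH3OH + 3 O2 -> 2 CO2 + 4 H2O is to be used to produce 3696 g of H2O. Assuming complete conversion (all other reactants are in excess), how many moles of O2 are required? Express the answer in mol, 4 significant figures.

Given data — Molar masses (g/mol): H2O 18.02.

153.8 mol

n(H2O) = 3696 / 18.02 = 205.1 mol
n(O2) = (3/4) × 205.1 = 153.8 mol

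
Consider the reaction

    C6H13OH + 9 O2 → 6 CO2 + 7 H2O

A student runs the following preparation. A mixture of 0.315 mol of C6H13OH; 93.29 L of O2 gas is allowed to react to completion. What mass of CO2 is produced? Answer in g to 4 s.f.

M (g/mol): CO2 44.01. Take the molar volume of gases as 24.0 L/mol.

n(C6H13OH) = 0.3150 mol
n(O2) = 93.29 / 24.0 = 3.887 mol
n/ν → C6H13OH: 0.3150, O2: 0.4319; C6H13OH is limiting.
n(CO2) = (6/1) × 0.3150 = 1.890 mol
mass = 1.890 × 44.01 = 83.18 g

83.18 g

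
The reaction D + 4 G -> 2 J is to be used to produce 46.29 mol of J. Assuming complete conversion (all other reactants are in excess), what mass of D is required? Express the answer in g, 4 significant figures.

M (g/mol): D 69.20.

n(J) = 46.29 mol
n(D) = (1/2) × 46.29 = 23.15 mol
mass = 23.15 × 69.20 = 1602 g

1602 g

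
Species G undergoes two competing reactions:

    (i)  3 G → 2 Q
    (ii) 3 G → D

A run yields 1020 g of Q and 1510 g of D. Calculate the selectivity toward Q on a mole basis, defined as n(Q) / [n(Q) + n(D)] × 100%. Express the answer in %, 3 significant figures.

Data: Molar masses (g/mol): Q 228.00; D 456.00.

n(Q) = 1020 / 228.00 = 4.474 mol
n(D) = 1510 / 456.00 = 3.311 mol
selectivity = 4.474/(4.474+3.311) × 100 = 57.47 %

57.5 %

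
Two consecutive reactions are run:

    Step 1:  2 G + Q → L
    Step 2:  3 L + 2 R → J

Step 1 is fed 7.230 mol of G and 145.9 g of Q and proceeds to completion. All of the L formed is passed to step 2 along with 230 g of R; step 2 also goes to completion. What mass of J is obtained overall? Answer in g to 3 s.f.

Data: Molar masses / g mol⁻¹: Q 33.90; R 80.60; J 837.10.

Step 1:
n(G) = 7.230 mol
n(Q) = 145.9 / 33.90 = 4.304 mol
n/ν → G: 3.615, Q: 4.304; G is limiting.
n(L) produced = (1/2) × 7.230 = 3.615 mol
Step 2:
n(L) available = 3.615 mol
n(R) = 230.0 / 80.60 = 2.854 mol
n/ν → L: 1.205, R: 1.427; L is limiting.
n(J) = (1/3) × 3.615 = 1.205 mol
mass = 1.205 × 837.10 = 1009 g

1010 g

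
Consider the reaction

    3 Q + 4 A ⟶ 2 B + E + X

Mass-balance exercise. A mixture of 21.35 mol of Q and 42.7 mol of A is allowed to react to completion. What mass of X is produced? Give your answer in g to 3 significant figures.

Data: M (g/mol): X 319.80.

2280 g

n(Q) = 21.35 mol
n(A) = 42.70 mol
n/ν for Q = 21.35/3 = 7.117
n/ν for A = 42.70/4 = 10.68
Smallest n/ν is Q → limiting reagent.
n(X) = (1/3) × 21.35 = 7.117 mol
mass = 7.117 × 319.80 = 2276 g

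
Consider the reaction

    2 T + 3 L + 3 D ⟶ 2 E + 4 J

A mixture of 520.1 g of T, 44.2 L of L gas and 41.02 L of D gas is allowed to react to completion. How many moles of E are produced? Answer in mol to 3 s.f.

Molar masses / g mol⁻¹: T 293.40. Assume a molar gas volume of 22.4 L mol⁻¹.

1.22 mol

n(T) = 520.1 / 293.40 = 1.773 mol
n(L) = 44.20 / 22.4 = 1.973 mol
n(D) = 41.02 / 22.4 = 1.831 mol
n/ν for T = 1.773/2 = 0.8865
n/ν for L = 1.973/3 = 0.6577
n/ν for D = 1.831/3 = 0.6103
Smallest n/ν is D → limiting reagent.
n(E) = (2/3) × 1.831 = 1.221 mol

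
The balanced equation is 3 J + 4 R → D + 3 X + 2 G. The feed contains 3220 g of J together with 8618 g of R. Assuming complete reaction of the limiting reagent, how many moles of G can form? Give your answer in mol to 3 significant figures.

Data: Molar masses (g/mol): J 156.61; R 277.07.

13.7 mol

n(J) = 3220 / 156.61 = 20.56 mol
n(R) = 8618 / 277.07 = 31.10 mol
n/ν for J = 20.56/3 = 6.853
n/ν for R = 31.10/4 = 7.775
Smallest n/ν is J → limiting reagent.
n(G) = (2/3) × 20.56 = 13.71 mol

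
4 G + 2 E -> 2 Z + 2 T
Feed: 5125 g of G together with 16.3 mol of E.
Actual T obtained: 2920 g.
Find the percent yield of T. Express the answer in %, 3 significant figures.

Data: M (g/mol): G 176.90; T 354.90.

56.8 %

n(G) = 5125 / 176.90 = 28.97 mol
n(E) = 16.30 mol
n/ν for G = 28.97/4 = 7.243
n/ν for E = 16.30/2 = 8.150
Smallest n/ν is G → limiting reagent.
theoretical n(T) = (2/4) × 28.97 = 14.49 mol → 5143 g
% yield = 2920 / 5143 × 100 = 56.78 %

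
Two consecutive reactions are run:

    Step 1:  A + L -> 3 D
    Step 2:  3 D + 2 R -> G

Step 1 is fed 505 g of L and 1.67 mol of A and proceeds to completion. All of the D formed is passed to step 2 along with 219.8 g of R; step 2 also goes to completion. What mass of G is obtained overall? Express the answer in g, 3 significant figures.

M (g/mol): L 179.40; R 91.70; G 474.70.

Step 1:
n(L) = 505.0 / 179.40 = 2.815 mol
n(A) = 1.670 mol
n/ν for L = 2.815/1 = 2.815
n/ν for A = 1.670/1 = 1.670
Smallest n/ν is A → limiting reagent.
n(D) produced = (3/1) × 1.670 = 5.010 mol
Step 2:
n(D) available = 5.010 mol
n(R) = 219.8 / 91.70 = 2.397 mol
n/ν for D = 5.010/3 = 1.670
n/ν for R = 2.397/2 = 1.199
Smallest n/ν is R → limiting reagent.
n(G) = (1/2) × 2.397 = 1.199 mol
mass = 1.199 × 474.70 = 569.2 g

569 g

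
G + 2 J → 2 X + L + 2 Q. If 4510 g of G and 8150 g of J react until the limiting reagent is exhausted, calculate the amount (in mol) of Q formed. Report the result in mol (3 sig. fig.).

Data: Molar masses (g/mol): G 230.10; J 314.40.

25.9 mol

n(G) = 4510 / 230.10 = 19.60 mol
n(J) = 8150 / 314.40 = 25.92 mol
n/ν → G: 19.60, J: 12.96; J is limiting.
n(Q) = (2/2) × 25.92 = 25.92 mol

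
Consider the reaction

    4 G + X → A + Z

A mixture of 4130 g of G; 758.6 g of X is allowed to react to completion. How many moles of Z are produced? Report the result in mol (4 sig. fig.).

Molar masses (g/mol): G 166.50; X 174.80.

n(G) = 4130 / 166.50 = 24.80 mol
n(X) = 758.6 / 174.80 = 4.340 mol
n/ν → G: 6.200, X: 4.340; X is limiting.
n(Z) = (1/1) × 4.340 = 4.340 mol

4.340 mol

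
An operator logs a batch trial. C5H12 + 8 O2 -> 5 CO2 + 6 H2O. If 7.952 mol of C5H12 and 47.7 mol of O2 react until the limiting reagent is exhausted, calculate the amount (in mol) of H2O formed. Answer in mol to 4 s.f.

35.78 mol

n(C5H12) = 7.952 mol
n(O2) = 47.70 mol
n/ν → C5H12: 7.952, O2: 5.963; O2 is limiting.
n(H2O) = (6/8) × 47.70 = 35.78 mol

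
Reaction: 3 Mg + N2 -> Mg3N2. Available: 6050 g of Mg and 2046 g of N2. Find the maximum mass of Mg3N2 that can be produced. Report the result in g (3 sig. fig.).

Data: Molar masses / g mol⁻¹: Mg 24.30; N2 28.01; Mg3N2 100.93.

n(Mg) = 6050 / 24.30 = 249.0 mol
n(N2) = 2046 / 28.01 = 73.05 mol
n/ν → Mg: 83.00, N2: 73.05; N2 is limiting.
n(Mg3N2) = (1/1) × 73.05 = 73.05 mol
mass = 73.05 × 100.93 = 7373 g

7370 g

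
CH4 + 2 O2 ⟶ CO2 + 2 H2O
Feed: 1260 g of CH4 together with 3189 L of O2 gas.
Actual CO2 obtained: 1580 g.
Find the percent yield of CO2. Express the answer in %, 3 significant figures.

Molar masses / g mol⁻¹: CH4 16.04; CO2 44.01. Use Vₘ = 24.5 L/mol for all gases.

55.2 %

n(CH4) = 1260 / 16.04 = 78.55 mol
n(O2) = 3189 / 24.5 = 130.2 mol
n/ν for CH4 = 78.55/1 = 78.55
n/ν for O2 = 130.2/2 = 65.10
Smallest n/ν is O2 → limiting reagent.
theoretical n(CO2) = (1/2) × 130.2 = 65.10 mol → 2865 g
% yield = 1580 / 2865 × 100 = 55.15 %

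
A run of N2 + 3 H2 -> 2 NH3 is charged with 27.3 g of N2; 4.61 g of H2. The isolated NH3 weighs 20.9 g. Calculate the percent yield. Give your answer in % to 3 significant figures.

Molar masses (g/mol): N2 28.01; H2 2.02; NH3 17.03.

80.7 %

n(N2) = 27.30 / 28.01 = 0.9747 mol
n(H2) = 4.610 / 2.02 = 2.282 mol
n/ν for N2 = 0.9747/1 = 0.9747
n/ν for H2 = 2.282/3 = 0.7607
Smallest n/ν is H2 → limiting reagent.
theoretical n(NH3) = (2/3) × 2.282 = 1.521 mol → 25.90 g
% yield = 20.9 / 25.90 × 100 = 80.69 %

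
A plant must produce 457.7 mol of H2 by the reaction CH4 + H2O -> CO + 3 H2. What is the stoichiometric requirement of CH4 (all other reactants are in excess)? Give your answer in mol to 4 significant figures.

152.6 mol

n(H2) = 457.7 mol
n(CH4) = (1/3) × 457.7 = 152.6 mol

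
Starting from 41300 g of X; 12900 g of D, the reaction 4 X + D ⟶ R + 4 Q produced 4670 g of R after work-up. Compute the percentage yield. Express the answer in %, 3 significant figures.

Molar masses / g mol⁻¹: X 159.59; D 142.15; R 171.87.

n(X) = 41300 / 159.59 = 258.8 mol
n(D) = 12900 / 142.15 = 90.75 mol
n/ν for X = 258.8/4 = 64.70
n/ν for D = 90.75/1 = 90.75
Smallest n/ν is X → limiting reagent.
theoretical n(R) = (1/4) × 258.8 = 64.70 mol → 11120 g
% yield = 4670 / 11120 × 100 = 42.00 %

42.0 %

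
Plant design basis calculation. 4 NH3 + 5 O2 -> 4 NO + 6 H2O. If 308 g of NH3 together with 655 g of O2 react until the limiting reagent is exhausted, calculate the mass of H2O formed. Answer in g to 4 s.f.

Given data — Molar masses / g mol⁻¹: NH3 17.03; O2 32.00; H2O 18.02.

442.6 g

n(NH3) = 308.0 / 17.03 = 18.09 mol
n(O2) = 655.0 / 32.00 = 20.47 mol
n/ν → NH3: 4.523, O2: 4.094; O2 is limiting.
n(H2O) = (6/5) × 20.47 = 24.56 mol
mass = 24.56 × 18.02 = 442.6 g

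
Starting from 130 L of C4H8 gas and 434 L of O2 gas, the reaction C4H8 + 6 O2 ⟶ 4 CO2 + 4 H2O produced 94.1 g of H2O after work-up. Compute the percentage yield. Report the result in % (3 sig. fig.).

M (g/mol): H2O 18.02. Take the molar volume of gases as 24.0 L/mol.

n(C4H8) = 130.0 / 24.0 = 5.417 mol
n(O2) = 434.0 / 24.0 = 18.08 mol
n/ν → C4H8: 5.417, O2: 3.013; O2 is limiting.
theoretical n(H2O) = (4/6) × 18.08 = 12.05 mol → 217.1 g
% yield = 94.1 / 217.1 × 100 = 43.34 %

43.3 %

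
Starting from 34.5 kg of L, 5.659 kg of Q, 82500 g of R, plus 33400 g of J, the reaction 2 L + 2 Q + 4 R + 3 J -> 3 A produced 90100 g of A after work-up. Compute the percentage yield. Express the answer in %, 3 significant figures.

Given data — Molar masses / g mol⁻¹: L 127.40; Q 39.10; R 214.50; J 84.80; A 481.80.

n(L) = 34.50×1000 / 127.40 = 270.8 mol
n(Q) = 5.659×1000 / 39.10 = 144.7 mol
n(R) = 82500 / 214.50 = 384.6 mol
n(J) = 33400 / 84.80 = 393.9 mol
n/ν → L: 135.4, Q: 72.35, R: 96.15, J: 131.3; Q is limiting.
theoretical n(A) = (3/2) × 144.7 = 217.1 mol → 104600 g
% yield = 90100 / 104600 × 100 = 86.14 %

86.1 %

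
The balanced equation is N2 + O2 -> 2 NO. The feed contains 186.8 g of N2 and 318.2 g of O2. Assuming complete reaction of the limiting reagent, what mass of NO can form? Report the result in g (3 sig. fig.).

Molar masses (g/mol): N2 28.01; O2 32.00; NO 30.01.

400 g

n(N2) = 186.8 / 28.01 = 6.669 mol
n(O2) = 318.2 / 32.00 = 9.944 mol
n/ν for N2 = 6.669/1 = 6.669
n/ν for O2 = 9.944/1 = 9.944
Smallest n/ν is N2 → limiting reagent.
n(NO) = (2/1) × 6.669 = 13.34 mol
mass = 13.34 × 30.01 = 400.3 g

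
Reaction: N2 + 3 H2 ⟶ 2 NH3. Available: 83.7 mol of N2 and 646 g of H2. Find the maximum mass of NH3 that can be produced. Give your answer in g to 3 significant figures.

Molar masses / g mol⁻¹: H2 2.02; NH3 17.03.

2850 g

n(N2) = 83.70 mol
n(H2) = 646.0 / 2.02 = 319.8 mol
n/ν for N2 = 83.70/1 = 83.70
n/ν for H2 = 319.8/3 = 106.6
Smallest n/ν is N2 → limiting reagent.
n(NH3) = (2/1) × 83.70 = 167.4 mol
mass = 167.4 × 17.03 = 2851 g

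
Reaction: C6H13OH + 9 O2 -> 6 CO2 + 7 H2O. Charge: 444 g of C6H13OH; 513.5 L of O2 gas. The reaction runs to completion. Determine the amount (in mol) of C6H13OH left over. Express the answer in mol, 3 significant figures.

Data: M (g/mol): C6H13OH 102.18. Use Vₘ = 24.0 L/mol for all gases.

1.97 mol

n(C6H13OH) = 444.0 / 102.18 = 4.345 mol
n(O2) = 513.5 / 24.0 = 21.40 mol
n/ν → C6H13OH: 4.345, O2: 2.378; O2 is limiting.
C6H13OH consumed = (1/9) × 21.40 = 2.378 mol
C6H13OH remaining = 4.345 − 2.378 = 1.967 mol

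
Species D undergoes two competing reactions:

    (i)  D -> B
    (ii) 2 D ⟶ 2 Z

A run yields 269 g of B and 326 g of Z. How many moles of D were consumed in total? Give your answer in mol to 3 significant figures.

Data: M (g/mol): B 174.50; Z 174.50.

3.41 mol

n(B) = 269 / 174.50 = 1.542 mol
n(Z) = 326 / 174.50 = 1.868 mol
n(D) via (i) = (1/1)×1.542 = 1.542 mol
n(D) via (ii) = (2/2)×1.868 = 1.868 mol
total n(D) = 1.542 + 1.868 = 3.410 mol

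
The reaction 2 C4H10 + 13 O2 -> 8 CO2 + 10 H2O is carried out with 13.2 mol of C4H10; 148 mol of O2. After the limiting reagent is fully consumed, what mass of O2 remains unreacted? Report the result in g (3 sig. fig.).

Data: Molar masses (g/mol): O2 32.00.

1990 g

n(C4H10) = 13.20 mol
n(O2) = 148.0 mol
n/ν → C4H10: 6.600, O2: 11.38; C4H10 is limiting.
O2 consumed = (13/2) × 13.20 = 85.80 mol
O2 remaining = 148.0 − 85.80 = 62.20 mol
mass = 62.20 × 32.00 = 1990 g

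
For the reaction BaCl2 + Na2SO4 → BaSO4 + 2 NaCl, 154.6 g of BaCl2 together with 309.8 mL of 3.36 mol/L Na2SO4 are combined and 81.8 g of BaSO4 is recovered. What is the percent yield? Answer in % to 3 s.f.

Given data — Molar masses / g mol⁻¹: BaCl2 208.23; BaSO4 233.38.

n(BaCl2) = 154.6 / 208.23 = 0.7424 mol
n(Na2SO4) = 3.36 × 309.8/1000 = 1.041 mol
n/ν → BaCl2: 0.7424, Na2SO4: 1.041; BaCl2 is limiting.
theoretical n(BaSO4) = (1/1) × 0.7424 = 0.7424 mol → 173.3 g
% yield = 81.8 / 173.3 × 100 = 47.20 %

47.2 %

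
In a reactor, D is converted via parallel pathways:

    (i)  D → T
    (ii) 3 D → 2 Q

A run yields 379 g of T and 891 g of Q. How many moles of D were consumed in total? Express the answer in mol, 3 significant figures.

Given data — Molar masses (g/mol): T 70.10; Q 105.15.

18.1 mol

n(T) = 379 / 70.10 = 5.407 mol
n(Q) = 891 / 105.15 = 8.474 mol
n(D) via (i) = (1/1)×5.407 = 5.407 mol
n(D) via (ii) = (3/2)×8.474 = 12.71 mol
total n(D) = 5.407 + 12.71 = 18.12 mol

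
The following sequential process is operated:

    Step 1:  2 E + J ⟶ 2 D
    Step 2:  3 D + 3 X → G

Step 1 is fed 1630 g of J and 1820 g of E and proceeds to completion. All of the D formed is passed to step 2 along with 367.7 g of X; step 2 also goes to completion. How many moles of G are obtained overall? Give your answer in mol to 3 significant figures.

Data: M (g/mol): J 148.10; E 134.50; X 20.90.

4.51 mol

Step 1:
n(J) = 1630 / 148.10 = 11.01 mol
n(E) = 1820 / 134.50 = 13.53 mol
n/ν → J: 11.01, E: 6.765; E is limiting.
n(D) produced = (2/2) × 13.53 = 13.53 mol
Step 2:
n(D) available = 13.53 mol
n(X) = 367.7 / 20.90 = 17.59 mol
n/ν → D: 4.510, X: 5.863; D is limiting.
n(G) = (1/3) × 13.53 = 4.510 mol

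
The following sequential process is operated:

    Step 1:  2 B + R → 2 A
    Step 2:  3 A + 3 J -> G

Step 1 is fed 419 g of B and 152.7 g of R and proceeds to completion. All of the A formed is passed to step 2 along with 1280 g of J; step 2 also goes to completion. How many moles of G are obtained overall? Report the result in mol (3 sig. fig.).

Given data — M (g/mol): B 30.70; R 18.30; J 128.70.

Step 1:
n(B) = 419.0 / 30.70 = 13.65 mol
n(R) = 152.7 / 18.30 = 8.344 mol
n/ν for B = 13.65/2 = 6.825
n/ν for R = 8.344/1 = 8.344
Smallest n/ν is B → limiting reagent.
n(A) produced = (2/2) × 13.65 = 13.65 mol
Step 2:
n(A) available = 13.65 mol
n(J) = 1280 / 128.70 = 9.946 mol
n/ν for A = 13.65/3 = 4.550
n/ν for J = 9.946/3 = 3.315
Smallest n/ν is J → limiting reagent.
n(G) = (1/3) × 9.946 = 3.315 mol

3.32 mol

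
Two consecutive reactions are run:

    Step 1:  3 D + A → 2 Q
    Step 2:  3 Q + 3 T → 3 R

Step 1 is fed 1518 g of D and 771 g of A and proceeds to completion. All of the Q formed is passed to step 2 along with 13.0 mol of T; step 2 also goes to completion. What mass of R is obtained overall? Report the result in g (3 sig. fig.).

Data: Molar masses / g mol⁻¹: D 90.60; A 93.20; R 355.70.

Step 1:
n(D) = 1518 / 90.60 = 16.75 mol
n(A) = 771.0 / 93.20 = 8.273 mol
n/ν → D: 5.583, A: 8.273; D is limiting.
n(Q) produced = (2/3) × 16.75 = 11.17 mol
Step 2:
n(Q) available = 11.17 mol
n(T) = 13.00 mol
n/ν → Q: 3.723, T: 4.333; Q is limiting.
n(R) = (3/3) × 11.17 = 11.17 mol
mass = 11.17 × 355.70 = 3973 g

3970 g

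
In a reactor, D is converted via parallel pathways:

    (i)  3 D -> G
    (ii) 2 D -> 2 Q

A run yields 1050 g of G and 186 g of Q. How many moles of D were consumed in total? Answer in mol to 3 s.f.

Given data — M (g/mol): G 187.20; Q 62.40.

19.8 mol

n(G) = 1050 / 187.20 = 5.609 mol
n(Q) = 186 / 62.40 = 2.981 mol
n(D) via (i) = (3/1)×5.609 = 16.83 mol
n(D) via (ii) = (2/2)×2.981 = 2.981 mol
total n(D) = 16.83 + 2.981 = 19.81 mol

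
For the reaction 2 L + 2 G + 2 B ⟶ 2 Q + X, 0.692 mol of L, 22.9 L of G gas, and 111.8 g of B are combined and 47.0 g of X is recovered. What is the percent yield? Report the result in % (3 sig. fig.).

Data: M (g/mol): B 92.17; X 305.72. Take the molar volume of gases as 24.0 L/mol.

n(L) = 0.6920 mol
n(G) = 22.90 / 24.0 = 0.9542 mol
n(B) = 111.8 / 92.17 = 1.213 mol
n/ν for L = 0.6920/2 = 0.3460
n/ν for G = 0.9542/2 = 0.4771
n/ν for B = 1.213/2 = 0.6065
Smallest n/ν is L → limiting reagent.
theoretical n(X) = (1/2) × 0.6920 = 0.3460 mol → 105.8 g
% yield = 47.0 / 105.8 × 100 = 44.42 %

44.4 %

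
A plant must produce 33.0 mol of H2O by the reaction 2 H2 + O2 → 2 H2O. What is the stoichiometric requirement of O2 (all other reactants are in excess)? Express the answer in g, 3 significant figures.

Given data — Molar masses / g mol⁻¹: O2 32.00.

n(H2O) = 33.00 mol
n(O2) = (1/2) × 33.00 = 16.50 mol
mass = 16.50 × 32.00 = 528.0 g

528 g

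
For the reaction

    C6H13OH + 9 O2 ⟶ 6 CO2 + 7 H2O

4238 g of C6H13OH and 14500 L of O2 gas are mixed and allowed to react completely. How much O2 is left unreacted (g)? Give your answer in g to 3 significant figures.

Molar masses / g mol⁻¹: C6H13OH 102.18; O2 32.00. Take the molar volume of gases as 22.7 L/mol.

n(C6H13OH) = 4238 / 102.18 = 41.48 mol
n(O2) = 14500 / 22.7 = 638.8 mol
n/ν for C6H13OH = 41.48/1 = 41.48
n/ν for O2 = 638.8/9 = 70.98
Smallest n/ν is C6H13OH → limiting reagent.
O2 consumed = (9/1) × 41.48 = 373.3 mol
O2 remaining = 638.8 − 373.3 = 265.5 mol
mass = 265.5 × 32.00 = 8496 g

8500 g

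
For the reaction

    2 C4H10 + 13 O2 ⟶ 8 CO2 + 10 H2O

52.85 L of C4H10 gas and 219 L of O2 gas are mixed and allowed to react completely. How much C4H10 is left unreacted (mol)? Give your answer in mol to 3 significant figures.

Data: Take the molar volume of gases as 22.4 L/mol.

0.855 mol

n(C4H10) = 52.85 / 22.4 = 2.359 mol
n(O2) = 219.0 / 22.4 = 9.777 mol
n/ν → C4H10: 1.180, O2: 0.7521; O2 is limiting.
C4H10 consumed = (2/13) × 9.777 = 1.504 mol
C4H10 remaining = 2.359 − 1.504 = 0.8550 mol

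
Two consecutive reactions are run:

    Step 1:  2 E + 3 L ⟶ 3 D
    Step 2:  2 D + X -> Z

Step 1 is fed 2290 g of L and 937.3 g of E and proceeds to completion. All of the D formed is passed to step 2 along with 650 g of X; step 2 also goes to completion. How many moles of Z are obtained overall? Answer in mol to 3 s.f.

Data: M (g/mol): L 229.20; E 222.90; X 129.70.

3.15 mol

Step 1:
n(L) = 2290 / 229.20 = 9.991 mol
n(E) = 937.3 / 222.90 = 4.205 mol
n/ν for L = 9.991/3 = 3.330
n/ν for E = 4.205/2 = 2.103
Smallest n/ν is E → limiting reagent.
n(D) produced = (3/2) × 4.205 = 6.308 mol
Step 2:
n(D) available = 6.308 mol
n(X) = 650.0 / 129.70 = 5.012 mol
n/ν for D = 6.308/2 = 3.154
n/ν for X = 5.012/1 = 5.012
Smallest n/ν is D → limiting reagent.
n(Z) = (1/2) × 6.308 = 3.154 mol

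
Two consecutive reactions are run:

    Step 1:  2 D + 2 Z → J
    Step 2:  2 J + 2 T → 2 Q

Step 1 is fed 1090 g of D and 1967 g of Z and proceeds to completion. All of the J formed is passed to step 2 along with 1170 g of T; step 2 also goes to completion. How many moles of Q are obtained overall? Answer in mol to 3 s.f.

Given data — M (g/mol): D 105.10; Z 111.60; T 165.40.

5.19 mol

Step 1:
n(D) = 1090 / 105.10 = 10.37 mol
n(Z) = 1967 / 111.60 = 17.63 mol
n/ν for D = 10.37/2 = 5.185
n/ν for Z = 17.63/2 = 8.815
Smallest n/ν is D → limiting reagent.
n(J) produced = (1/2) × 10.37 = 5.185 mol
Step 2:
n(J) available = 5.185 mol
n(T) = 1170 / 165.40 = 7.074 mol
n/ν for J = 5.185/2 = 2.593
n/ν for T = 7.074/2 = 3.537
Smallest n/ν is J → limiting reagent.
n(Q) = (2/2) × 5.185 = 5.185 mol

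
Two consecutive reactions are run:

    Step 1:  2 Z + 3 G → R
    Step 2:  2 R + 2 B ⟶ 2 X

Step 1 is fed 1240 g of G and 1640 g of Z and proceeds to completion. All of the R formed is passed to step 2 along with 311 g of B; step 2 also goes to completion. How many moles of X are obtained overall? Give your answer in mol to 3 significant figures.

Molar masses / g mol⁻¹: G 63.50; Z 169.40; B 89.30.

Step 1:
n(G) = 1240 / 63.50 = 19.53 mol
n(Z) = 1640 / 169.40 = 9.681 mol
n/ν → G: 6.510, Z: 4.841; Z is limiting.
n(R) produced = (1/2) × 9.681 = 4.841 mol
Step 2:
n(R) available = 4.841 mol
n(B) = 311.0 / 89.30 = 3.483 mol
n/ν → R: 2.421, B: 1.742; B is limiting.
n(X) = (2/2) × 3.483 = 3.483 mol

3.48 mol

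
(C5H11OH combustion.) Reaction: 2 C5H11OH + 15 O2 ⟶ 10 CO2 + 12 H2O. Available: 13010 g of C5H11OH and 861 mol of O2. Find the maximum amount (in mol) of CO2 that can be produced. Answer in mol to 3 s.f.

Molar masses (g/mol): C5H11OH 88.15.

n(C5H11OH) = 13010 / 88.15 = 147.6 mol
n(O2) = 861.0 mol
n/ν → C5H11OH: 73.80, O2: 57.40; O2 is limiting.
n(CO2) = (10/15) × 861.0 = 574.0 mol

574 mol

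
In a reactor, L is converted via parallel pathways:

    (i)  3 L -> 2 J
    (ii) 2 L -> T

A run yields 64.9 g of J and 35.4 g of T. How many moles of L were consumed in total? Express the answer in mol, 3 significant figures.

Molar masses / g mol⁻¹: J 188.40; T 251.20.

n(J) = 64.9 / 188.40 = 0.3445 mol
n(T) = 35.4 / 251.20 = 0.1409 mol
n(L) via (i) = (3/2)×0.3445 = 0.5168 mol
n(L) via (ii) = (2/1)×0.1409 = 0.2818 mol
total n(L) = 0.5168 + 0.2818 = 0.7986 mol

0.799 mol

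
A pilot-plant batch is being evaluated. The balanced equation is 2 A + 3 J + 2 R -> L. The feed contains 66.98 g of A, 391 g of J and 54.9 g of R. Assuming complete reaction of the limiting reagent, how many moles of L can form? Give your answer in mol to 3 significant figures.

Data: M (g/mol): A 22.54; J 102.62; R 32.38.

n(A) = 66.98 / 22.54 = 2.972 mol
n(J) = 391.0 / 102.62 = 3.810 mol
n(R) = 54.90 / 32.38 = 1.695 mol
n/ν → A: 1.486, J: 1.270, R: 0.8475; R is limiting.
n(L) = (1/2) × 1.695 = 0.8475 mol

0.848 mol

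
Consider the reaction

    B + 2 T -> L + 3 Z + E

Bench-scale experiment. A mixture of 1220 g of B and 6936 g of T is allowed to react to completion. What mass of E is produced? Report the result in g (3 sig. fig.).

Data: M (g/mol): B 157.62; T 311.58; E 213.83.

1660 g

n(B) = 1220 / 157.62 = 7.740 mol
n(T) = 6936 / 311.58 = 22.26 mol
n/ν for B = 7.740/1 = 7.740
n/ν for T = 22.26/2 = 11.13
Smallest n/ν is B → limiting reagent.
n(E) = (1/1) × 7.740 = 7.740 mol
mass = 7.740 × 213.83 = 1655 g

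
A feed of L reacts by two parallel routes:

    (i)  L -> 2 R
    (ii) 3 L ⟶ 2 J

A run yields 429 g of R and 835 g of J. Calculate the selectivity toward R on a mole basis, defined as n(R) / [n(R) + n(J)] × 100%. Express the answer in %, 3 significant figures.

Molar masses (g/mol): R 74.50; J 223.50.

60.7 %

n(R) = 429 / 74.50 = 5.758 mol
n(J) = 835 / 223.50 = 3.736 mol
selectivity = 5.758/(5.758+3.736) × 100 = 60.65 %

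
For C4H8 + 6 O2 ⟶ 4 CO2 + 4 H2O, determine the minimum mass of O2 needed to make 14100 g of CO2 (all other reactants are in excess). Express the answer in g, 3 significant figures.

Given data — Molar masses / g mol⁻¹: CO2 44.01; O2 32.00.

15400 g

n(CO2) = 14100 / 44.01 = 320.4 mol
n(O2) = (6/4) × 320.4 = 480.6 mol
mass = 480.6 × 32.00 = 15380 g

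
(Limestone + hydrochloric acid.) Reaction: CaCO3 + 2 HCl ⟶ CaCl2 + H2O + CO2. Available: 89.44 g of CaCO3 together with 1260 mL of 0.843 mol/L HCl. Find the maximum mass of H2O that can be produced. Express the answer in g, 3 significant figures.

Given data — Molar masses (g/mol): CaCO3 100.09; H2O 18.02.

9.57 g

n(CaCO3) = 89.44 / 100.09 = 0.8936 mol
n(HCl) = 0.843 × 1260/1000 = 1.062 mol
n/ν for CaCO3 = 0.8936/1 = 0.8936
n/ν for HCl = 1.062/2 = 0.5310
Smallest n/ν is HCl → limiting reagent.
n(H2O) = (1/2) × 1.062 = 0.5310 mol
mass = 0.5310 × 18.02 = 9.569 g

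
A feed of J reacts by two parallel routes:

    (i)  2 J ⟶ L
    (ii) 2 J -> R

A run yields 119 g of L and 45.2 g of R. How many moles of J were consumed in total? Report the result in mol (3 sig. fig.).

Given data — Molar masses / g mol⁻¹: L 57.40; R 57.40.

n(L) = 119 / 57.40 = 2.073 mol
n(R) = 45.2 / 57.40 = 0.7875 mol
n(J) via (i) = (2/1)×2.073 = 4.146 mol
n(J) via (ii) = (2/1)×0.7875 = 1.575 mol
total n(J) = 4.146 + 1.575 = 5.721 mol

5.72 mol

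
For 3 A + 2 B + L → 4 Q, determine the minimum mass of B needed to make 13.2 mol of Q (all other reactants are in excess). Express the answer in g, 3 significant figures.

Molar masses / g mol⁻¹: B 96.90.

n(Q) = 13.20 mol
n(B) = (2/4) × 13.20 = 6.600 mol
mass = 6.600 × 96.90 = 639.5 g

640 g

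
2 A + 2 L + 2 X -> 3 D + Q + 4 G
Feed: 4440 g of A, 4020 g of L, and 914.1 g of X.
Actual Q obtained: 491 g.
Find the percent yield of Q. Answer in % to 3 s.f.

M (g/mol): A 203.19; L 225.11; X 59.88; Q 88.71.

72.5 %

n(A) = 4440 / 203.19 = 21.85 mol
n(L) = 4020 / 225.11 = 17.86 mol
n(X) = 914.1 / 59.88 = 15.27 mol
n/ν for A = 21.85/2 = 10.93
n/ν for L = 17.86/2 = 8.930
n/ν for X = 15.27/2 = 7.635
Smallest n/ν is X → limiting reagent.
theoretical n(Q) = (1/2) × 15.27 = 7.635 mol → 677.3 g
% yield = 491 / 677.3 × 100 = 72.49 %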